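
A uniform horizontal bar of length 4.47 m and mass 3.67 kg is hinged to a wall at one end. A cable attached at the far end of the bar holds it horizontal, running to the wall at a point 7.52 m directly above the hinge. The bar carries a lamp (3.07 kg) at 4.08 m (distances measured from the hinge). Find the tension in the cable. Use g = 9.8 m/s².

T ≈ 52.9 N

Sum moments about the hinge (the unknown hinge reaction has zero arm there).
Beam weight: 3.67 × 9.8 = 35.97 N down at 2.235 m → arm 2.235 m, τ = 35.97 × 2.235 = 80.39 N·m clockwise.
Lamp: 3.07 × 9.8 = 30.09 N down at 4.08 m → arm 4.08 m, τ = 30.09 × 4.08 = 122.8 N·m clockwise.
Total clockwise load moment = 203.2 N·m.
The cable tension T acts at 4.47 m; only its component perpendicular to the bar, T sinθ, produces torque. sinθ = h/√(h²+d²) = 7.52/√(7.52²+4.47²) = 0.8596.
Balancing moments: T × 4.47 × 0.8596 = 203.2, giving T = 203.2 / 3.842 = 52.9 N.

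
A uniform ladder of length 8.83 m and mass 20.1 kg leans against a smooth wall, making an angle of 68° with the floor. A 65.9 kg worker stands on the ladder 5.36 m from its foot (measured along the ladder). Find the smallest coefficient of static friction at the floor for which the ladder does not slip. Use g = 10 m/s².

μ_min ≈ 0.235

Sum moments about the foot of the ladder (the floor normal and friction both act there and drop out).
Ladder weight 20.1×10 = 201 N acts at 4.415 m along the ladder; its horizontal arm is 4.415·cos68° = 1.654 m → τ = 332.5 N·m clockwise.
Worker: 65.9×10 = 659 N at 5.36 m → arm 2.008 m → τ = 1323 N·m clockwise.
Wall normal N acts horizontally at the top; its moment arm is the height L sinθ = 8.83·sin68° = 8.187 m, counterclockwise.
Στ = 0 ⇒ N × 8.187 = 1656 ⇒ N = 202.3 N.
ΣFx = 0 ⇒ f = N_wall = 202.3 N. ΣFy = 0 ⇒ N_floor = 860 N.
μ_min = f / N_floor = 202.3 / 860 = 0.235.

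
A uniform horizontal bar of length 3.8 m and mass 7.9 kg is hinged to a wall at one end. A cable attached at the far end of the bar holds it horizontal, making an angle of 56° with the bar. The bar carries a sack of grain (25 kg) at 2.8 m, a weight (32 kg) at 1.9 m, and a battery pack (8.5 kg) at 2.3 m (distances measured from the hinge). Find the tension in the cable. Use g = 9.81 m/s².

T ≈ 515 N

About the hinge:
Beam weight: 7.9 × 9.81 = 77.5 N down at 1.9 m → arm 1.9 m, τ = 77.5 × 1.9 = 147.2 N·m clockwise.
Sack of grain: 25 × 9.81 = 245.2 N down at 2.8 m → arm 2.8 m, τ = 245.2 × 2.8 = 686.6 N·m clockwise.
Weight: 32 × 9.81 = 313.9 N down at 1.9 m → arm 1.9 m, τ = 313.9 × 1.9 = 596.4 N·m clockwise.
Battery pack: 8.5 × 9.81 = 83.39 N down at 2.3 m → arm 2.3 m, τ = 83.39 × 2.3 = 191.8 N·m clockwise.
Total clockwise load moment = 1622 N·m.
The cable tension T acts at 3.8 m; only its component perpendicular to the bar, T sinθ, produces torque. sin 56° = 0.829.
For rotational equilibrium, T × 3.8 × 0.829 = 1622, so T = 1622 / 3.15 = 515 N.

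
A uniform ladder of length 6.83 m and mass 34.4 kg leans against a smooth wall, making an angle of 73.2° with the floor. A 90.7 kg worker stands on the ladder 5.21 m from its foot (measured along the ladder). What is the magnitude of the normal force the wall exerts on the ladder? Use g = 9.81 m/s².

N_wall ≈ 256 N

Sum moments about the foot of the ladder (the floor normal and friction both act there and drop out).
Ladder weight 34.4×9.81 = 337.5 N acts at 3.415 m along the ladder; its horizontal arm is 3.415·cos73.2° = 0.987 m → τ = 333.1 N·m clockwise.
Worker: 90.7×9.81 = 889.8 N at 5.21 m → arm 1.506 m → τ = 1340 N·m clockwise.
Wall normal N acts horizontally at the top; its moment arm is the height L sinθ = 6.83·sin73.2° = 6.538 m, counterclockwise.
Balancing moments: N × 6.538 = 1673, giving N = 256 N.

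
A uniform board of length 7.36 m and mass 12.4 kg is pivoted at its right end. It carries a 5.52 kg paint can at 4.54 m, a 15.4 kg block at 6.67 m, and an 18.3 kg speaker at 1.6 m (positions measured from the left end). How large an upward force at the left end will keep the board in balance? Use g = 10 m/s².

F ≈ 241 N

Take moments about the right end.
Beam weight: 12.4 × 10 = 124 N down at 3.68 m → arm 3.68 m, τ = 124 × 3.68 = 456.3 N·m counterclockwise.
Paint can: 5.52 × 10 = 55.2 N down at 4.54 m → arm 2.82 m, τ = 55.2 × 2.82 = 155.7 N·m counterclockwise.
Block: 15.4 × 10 = 154 N down at 6.67 m → arm 0.69 m, τ = 154 × 0.69 = 106.3 N·m counterclockwise.
Speaker: 18.3 × 10 = 183 N down at 1.6 m → arm 5.76 m, τ = 183 × 5.76 = 1054 N·m counterclockwise.
Net moment of the loads = 1772 N·m counterclockwise.
The upward force F acts at the left end, arm 7.36 m, giving F × 7.36 clockwise.
For rotational equilibrium, F × 7.36 = 1772, so F = 1772 / 7.36 = 241 N.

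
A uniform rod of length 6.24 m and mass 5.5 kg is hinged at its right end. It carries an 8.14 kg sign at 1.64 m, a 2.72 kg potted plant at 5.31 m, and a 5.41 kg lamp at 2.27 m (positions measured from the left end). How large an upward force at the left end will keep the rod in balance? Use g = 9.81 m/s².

Choose the right end as the axis so the unknown pivot reaction has zero arm there.
Beam weight: 5.5 × 9.81 = 53.96 N down at 3.12 m → arm 3.12 m, τ = 53.96 × 3.12 = 168.4 N·m counterclockwise.
Sign: 8.14 × 9.81 = 79.85 N down at 1.64 m → arm 4.6 m, τ = 79.85 × 4.6 = 367.3 N·m counterclockwise.
Potted plant: 2.72 × 9.81 = 26.68 N down at 5.31 m → arm 0.93 m, τ = 26.68 × 0.93 = 24.81 N·m counterclockwise.
Lamp: 5.41 × 9.81 = 53.07 N down at 2.27 m → arm 3.97 m, τ = 53.07 × 3.97 = 210.7 N·m counterclockwise.
Net moment of the loads = 771.2 N·m counterclockwise.
The upward force F acts at the left end, arm 6.24 m, giving F × 6.24 clockwise.
Στ = 0 ⇒ F × 6.24 = 771.2 ⇒ F = 771.2 / 6.24 = 124 N.

F ≈ 124 N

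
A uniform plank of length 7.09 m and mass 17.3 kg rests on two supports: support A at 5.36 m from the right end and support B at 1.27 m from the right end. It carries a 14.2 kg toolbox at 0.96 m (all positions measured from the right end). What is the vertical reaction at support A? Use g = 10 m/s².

R_A ≈ 85.5 N

Take moments about support B.
Beam weight: 17.3 × 10 = 173 N down at 3.545 m → arm 2.275 m, τ = 173 × 2.275 = 393.6 N·m counterclockwise.
Toolbox: 14.2 × 10 = 142 N down at 0.96 m → arm 0.31 m, τ = 142 × 0.31 = 44.02 N·m clockwise.
Net load moment about support B = 349.6 N·m counterclockwise.
Reaction R at support A is upward at 5.36 m, arm 4.09 m → moment R × 4.09 clockwise.
Balancing moments: R × 4.09 = 349.6, giving R = 85.5 N.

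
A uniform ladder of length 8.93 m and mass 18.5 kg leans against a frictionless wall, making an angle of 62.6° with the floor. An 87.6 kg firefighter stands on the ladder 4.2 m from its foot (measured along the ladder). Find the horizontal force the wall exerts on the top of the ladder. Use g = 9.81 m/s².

Taking torques about the foot of the ladder:
Ladder weight 18.5×9.81 = 181.5 N acts at 4.465 m along the ladder; its horizontal arm is 4.465·cos62.6° = 2.055 m → τ = 373 N·m clockwise.
Firefighter: 87.6×9.81 = 859.4 N at 4.2 m → arm 1.933 m → τ = 1661 N·m clockwise.
Wall normal N acts horizontally at the top; its moment arm is the height L sinθ = 8.93·sin62.6° = 7.928 m, counterclockwise.
Setting net torque to zero: N × 7.928 = 2034 → N = 257 N.

N_wall ≈ 257 N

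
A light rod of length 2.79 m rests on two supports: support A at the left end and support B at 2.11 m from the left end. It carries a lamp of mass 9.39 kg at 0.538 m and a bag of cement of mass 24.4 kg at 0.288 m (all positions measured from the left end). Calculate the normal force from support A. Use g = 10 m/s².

R_A ≈ 281 N

Take moments about support B.
Lamp: 9.39 × 10 = 93.9 N down at 0.538 m → arm 1.572 m, τ = 93.9 × 1.572 = 147.6 N·m counterclockwise.
Bag of cement: 24.4 × 10 = 244 N down at 0.288 m → arm 1.822 m, τ = 244 × 1.822 = 444.6 N·m counterclockwise.
Net load moment about support B = 592.2 N·m counterclockwise.
Reaction R at support A is upward at 0 m, arm 2.11 m → moment R × 2.11 clockwise.
For rotational equilibrium, R × 2.11 = 592.2, so R = 281 N.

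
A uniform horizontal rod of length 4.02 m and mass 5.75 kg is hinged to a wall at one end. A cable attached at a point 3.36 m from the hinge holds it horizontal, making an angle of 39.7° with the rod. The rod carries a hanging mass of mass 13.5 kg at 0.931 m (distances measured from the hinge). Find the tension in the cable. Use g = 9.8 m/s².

Sum moments about the hinge (the unknown hinge reaction has zero arm there).
Beam weight: 5.75 × 9.8 = 56.35 N down at 2.01 m → arm 2.01 m, τ = 56.35 × 2.01 = 113.3 N·m clockwise.
Hanging mass: 13.5 × 9.8 = 132.3 N down at 0.931 m → arm 0.931 m, τ = 132.3 × 0.931 = 123.2 N·m clockwise.
Total clockwise load moment = 236.5 N·m.
The cable tension T acts at 3.36 m; only its component perpendicular to the rod, T sinθ, produces torque. sin 39.7° = 0.6388.
Balancing moments: T × 3.36 × 0.6388 = 236.5, giving T = 236.5 / 2.146 = 110 N.

T ≈ 110 N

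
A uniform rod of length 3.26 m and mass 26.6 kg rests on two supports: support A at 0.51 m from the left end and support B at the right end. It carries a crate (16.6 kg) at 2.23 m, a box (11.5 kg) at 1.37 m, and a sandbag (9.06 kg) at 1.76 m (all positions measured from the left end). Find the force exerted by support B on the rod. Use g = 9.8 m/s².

Take moments about support A.
Beam weight: 26.6 × 9.8 = 260.7 N down at 1.63 m → arm 1.12 m, τ = 260.7 × 1.12 = 292 N·m clockwise.
Crate: 16.6 × 9.8 = 162.7 N down at 2.23 m → arm 1.72 m, τ = 162.7 × 1.72 = 279.8 N·m clockwise.
Box: 11.5 × 9.8 = 112.7 N down at 1.37 m → arm 0.86 m, τ = 112.7 × 0.86 = 96.92 N·m clockwise.
Sandbag: 9.06 × 9.8 = 88.79 N down at 1.76 m → arm 1.25 m, τ = 88.79 × 1.25 = 111 N·m clockwise.
Net load moment about support A = 779.7 N·m clockwise.
Reaction R at support B is upward at 3.26 m, arm 2.75 m → moment R × 2.75 counterclockwise.
Setting net torque to zero: R × 2.75 = 779.7 → R = 284 N.

R_B ≈ 284 N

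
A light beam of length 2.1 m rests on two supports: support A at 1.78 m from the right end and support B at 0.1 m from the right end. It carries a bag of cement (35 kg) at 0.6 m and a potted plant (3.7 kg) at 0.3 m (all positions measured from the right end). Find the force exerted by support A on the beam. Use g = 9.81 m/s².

Take moments about support B.
Bag of cement: 35 × 9.81 = 343.4 N down at 0.6 m → arm 0.5 m, τ = 343.4 × 0.5 = 171.7 N·m counterclockwise.
Potted plant: 3.7 × 9.81 = 36.3 N down at 0.3 m → arm 0.2 m, τ = 36.3 × 0.2 = 7.26 N·m counterclockwise.
Net load moment about support B = 179 N·m counterclockwise.
Reaction R at support A is upward at 1.78 m, arm 1.68 m → moment R × 1.68 clockwise.
Setting net torque to zero: R × 1.68 = 179 → R = 107 N.

R_A ≈ 107 N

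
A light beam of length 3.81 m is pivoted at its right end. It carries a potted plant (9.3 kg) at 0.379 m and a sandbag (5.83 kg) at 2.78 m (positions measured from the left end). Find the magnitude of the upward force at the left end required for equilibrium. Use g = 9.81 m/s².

F ≈ 97.6 N

Sum moments about the right end (the unknown pivot reaction has zero arm there).
Potted plant: 9.3 × 9.81 = 91.23 N down at 0.379 m → arm 3.431 m, τ = 91.23 × 3.431 = 313 N·m counterclockwise.
Sandbag: 5.83 × 9.81 = 57.19 N down at 2.78 m → arm 1.03 m, τ = 57.19 × 1.03 = 58.91 N·m counterclockwise.
Net moment of the loads = 371.9 N·m counterclockwise.
The upward force F acts at the left end, arm 3.81 m, giving F × 3.81 clockwise.
For rotational equilibrium, F × 3.81 = 371.9, so F = 371.9 / 3.81 = 97.6 N.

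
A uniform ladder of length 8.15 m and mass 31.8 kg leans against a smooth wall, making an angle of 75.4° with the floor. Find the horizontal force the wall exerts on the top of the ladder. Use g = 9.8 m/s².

About the foot of the ladder:
Ladder weight 31.8×9.8 = 311.6 N acts at 4.075 m along the ladder; its horizontal arm is 4.075·cos75.4° = 1.027 m → τ = 320 N·m clockwise.
Wall normal N acts horizontally at the top; its moment arm is the height L sinθ = 8.15·sin75.4° = 7.887 m, counterclockwise.
For rotational equilibrium, N × 7.887 = 320, so N = 40.6 N.

N_wall ≈ 40.6 N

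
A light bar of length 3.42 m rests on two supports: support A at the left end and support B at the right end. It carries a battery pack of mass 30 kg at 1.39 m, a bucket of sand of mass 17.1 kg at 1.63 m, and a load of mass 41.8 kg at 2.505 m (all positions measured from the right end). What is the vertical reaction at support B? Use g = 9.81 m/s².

R_B ≈ 372 N

Choose support A as the axis so its reaction then has zero moment arm.
Battery pack: 30 × 9.81 = 294.3 N down at 1.39 m → arm 2.03 m, τ = 294.3 × 2.03 = 597.4 N·m clockwise.
Bucket of sand: 17.1 × 9.81 = 167.8 N down at 1.63 m → arm 1.79 m, τ = 167.8 × 1.79 = 300.4 N·m clockwise.
Load: 41.8 × 9.81 = 410.1 N down at 2.505 m → arm 0.915 m, τ = 410.1 × 0.915 = 375.2 N·m clockwise.
Net load moment about support A = 1273 N·m clockwise.
Reaction R at support B is upward at 0 m, arm 3.42 m → moment R × 3.42 counterclockwise.
Setting net torque to zero: R × 3.42 = 1273 → R = 372 N.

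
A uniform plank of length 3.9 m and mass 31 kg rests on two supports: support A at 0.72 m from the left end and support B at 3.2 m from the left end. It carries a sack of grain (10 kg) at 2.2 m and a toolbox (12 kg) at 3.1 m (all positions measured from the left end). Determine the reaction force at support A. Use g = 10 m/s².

Taking torques about support B:
Beam weight: 31 × 10 = 310 N down at 1.95 m → arm 1.25 m, τ = 310 × 1.25 = 387.5 N·m counterclockwise.
Sack of grain: 10 × 10 = 100 N down at 2.2 m → arm 1 m, τ = 100 × 1 = 100 N·m counterclockwise.
Toolbox: 12 × 10 = 120 N down at 3.1 m → arm 0.1 m, τ = 120 × 0.1 = 12 N·m counterclockwise.
Net load moment about support B = 499.5 N·m counterclockwise.
Reaction R at support A is upward at 0.72 m, arm 2.48 m → moment R × 2.48 clockwise.
Balancing moments: R × 2.48 = 499.5, giving R = 201 N.

R_A ≈ 201 N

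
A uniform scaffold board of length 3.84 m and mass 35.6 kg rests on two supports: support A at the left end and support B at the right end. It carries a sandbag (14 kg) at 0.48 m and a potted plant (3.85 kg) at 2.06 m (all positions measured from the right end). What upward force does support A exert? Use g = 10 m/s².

R_A ≈ 216 N

Take moments about support B.
Beam weight: 35.6 × 10 = 356 N down at 1.92 m → arm 1.92 m, τ = 356 × 1.92 = 683.5 N·m counterclockwise.
Sandbag: 14 × 10 = 140 N down at 0.48 m → arm 0.48 m, τ = 140 × 0.48 = 67.2 N·m counterclockwise.
Potted plant: 3.85 × 10 = 38.5 N down at 2.06 m → arm 2.06 m, τ = 38.5 × 2.06 = 79.31 N·m counterclockwise.
Net load moment about support B = 830 N·m counterclockwise.
Reaction R at support A is upward at 3.84 m, arm 3.84 m → moment R × 3.84 clockwise.
Στ = 0 ⇒ R × 3.84 = 830 ⇒ R = 216 N.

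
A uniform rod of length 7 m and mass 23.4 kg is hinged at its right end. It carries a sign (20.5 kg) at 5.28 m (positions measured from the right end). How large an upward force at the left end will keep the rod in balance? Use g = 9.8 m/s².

F ≈ 266 N

Sum moments about the right end (the unknown pivot reaction has zero arm there).
Beam weight: 23.4 × 9.8 = 229.3 N down at 3.5 m → arm 3.5 m, τ = 229.3 × 3.5 = 802.6 N·m counterclockwise.
Sign: 20.5 × 9.8 = 200.9 N down at 5.28 m → arm 5.28 m, τ = 200.9 × 5.28 = 1061 N·m counterclockwise.
Net moment of the loads = 1864 N·m counterclockwise.
The upward force F acts at the left end, arm 7 m, giving F × 7 clockwise.
Balancing moments: F × 7 = 1864, giving F = 1864 / 7 = 266 N.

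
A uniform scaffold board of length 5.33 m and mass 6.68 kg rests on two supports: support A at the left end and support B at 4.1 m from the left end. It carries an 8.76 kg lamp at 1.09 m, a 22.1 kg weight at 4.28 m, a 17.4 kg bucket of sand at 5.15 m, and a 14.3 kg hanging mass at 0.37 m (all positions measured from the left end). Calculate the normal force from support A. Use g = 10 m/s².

About support B:
Beam weight: 6.68 × 10 = 66.8 N down at 2.665 m → arm 1.435 m, τ = 66.8 × 1.435 = 95.86 N·m counterclockwise.
Lamp: 8.76 × 10 = 87.6 N down at 1.09 m → arm 3.01 m, τ = 87.6 × 3.01 = 263.7 N·m counterclockwise.
Weight: 22.1 × 10 = 221 N down at 4.28 m → arm 0.18 m, τ = 221 × 0.18 = 39.78 N·m clockwise.
Bucket of sand: 17.4 × 10 = 174 N down at 5.15 m → arm 1.05 m, τ = 174 × 1.05 = 182.7 N·m clockwise.
Hanging mass: 14.3 × 10 = 143 N down at 0.37 m → arm 3.73 m, τ = 143 × 3.73 = 533.4 N·m counterclockwise.
Net load moment about support B = 670.5 N·m counterclockwise.
Reaction R at support A is upward at 0 m, arm 4.1 m → moment R × 4.1 clockwise.
For rotational equilibrium, R × 4.1 = 670.5, so R = 164 N.

R_A ≈ 164 N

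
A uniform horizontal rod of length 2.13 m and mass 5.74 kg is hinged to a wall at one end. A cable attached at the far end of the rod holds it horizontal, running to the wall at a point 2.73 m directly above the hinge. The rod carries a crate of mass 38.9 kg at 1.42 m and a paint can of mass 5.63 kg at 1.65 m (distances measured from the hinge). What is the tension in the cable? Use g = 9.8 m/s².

Taking torques about the hinge:
Beam weight: 5.74 × 9.8 = 56.25 N down at 1.065 m → arm 1.065 m, τ = 56.25 × 1.065 = 59.91 N·m clockwise.
Crate: 38.9 × 9.8 = 381.2 N down at 1.42 m → arm 1.42 m, τ = 381.2 × 1.42 = 541.3 N·m clockwise.
Paint can: 5.63 × 9.8 = 55.17 N down at 1.65 m → arm 1.65 m, τ = 55.17 × 1.65 = 91.03 N·m clockwise.
Total clockwise load moment = 692.2 N·m.
The cable tension T acts at 2.13 m; only its component perpendicular to the rod, T sinθ, produces torque. sinθ = h/√(h²+d²) = 2.73/√(2.73²+2.13²) = 0.7884.
For rotational equilibrium, T × 2.13 × 0.7884 = 692.2, so T = 692.2 / 1.679 = 412 N.

T ≈ 412 N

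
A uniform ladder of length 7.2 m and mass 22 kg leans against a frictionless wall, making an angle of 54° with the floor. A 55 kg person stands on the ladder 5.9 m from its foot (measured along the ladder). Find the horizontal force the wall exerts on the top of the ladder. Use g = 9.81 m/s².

Take moments about the foot of the ladder.
Ladder weight 22×9.81 = 215.8 N acts at 3.6 m along the ladder; its horizontal arm is 3.6·cos54° = 2.116 m → τ = 456.6 N·m clockwise.
Person: 55×9.81 = 539.6 N at 5.9 m → arm 3.468 m → τ = 1871 N·m clockwise.
Wall normal N acts horizontally at the top; its moment arm is the height L sinθ = 7.2·sin54° = 5.825 m, counterclockwise.
For rotational equilibrium, N × 5.825 = 2328, so N = 400 N.

N_wall ≈ 400 N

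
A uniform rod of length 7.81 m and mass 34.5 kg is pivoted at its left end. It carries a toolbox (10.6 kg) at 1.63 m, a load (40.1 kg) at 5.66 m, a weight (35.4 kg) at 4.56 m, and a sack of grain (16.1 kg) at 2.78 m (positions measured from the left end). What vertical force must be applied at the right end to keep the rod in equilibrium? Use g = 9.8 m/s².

Choose the left end as the axis so the unknown pivot reaction has zero arm there.
Beam weight: 34.5 × 9.8 = 338.1 N down at 3.905 m → arm 3.905 m, τ = 338.1 × 3.905 = 1320 N·m clockwise.
Toolbox: 10.6 × 9.8 = 103.9 N down at 1.63 m → arm 1.63 m, τ = 103.9 × 1.63 = 169.4 N·m clockwise.
Load: 40.1 × 9.8 = 393 N down at 5.66 m → arm 5.66 m, τ = 393 × 5.66 = 2224 N·m clockwise.
Weight: 35.4 × 9.8 = 346.9 N down at 4.56 m → arm 4.56 m, τ = 346.9 × 4.56 = 1582 N·m clockwise.
Sack of grain: 16.1 × 9.8 = 157.8 N down at 2.78 m → arm 2.78 m, τ = 157.8 × 2.78 = 438.7 N·m clockwise.
Net moment of the loads = 5734 N·m clockwise.
The upward force F acts at the right end, arm 7.81 m, giving F × 7.81 counterclockwise.
Στ = 0 ⇒ F × 7.81 = 5734 ⇒ F = 5734 / 7.81 = 734 N.

F ≈ 734 N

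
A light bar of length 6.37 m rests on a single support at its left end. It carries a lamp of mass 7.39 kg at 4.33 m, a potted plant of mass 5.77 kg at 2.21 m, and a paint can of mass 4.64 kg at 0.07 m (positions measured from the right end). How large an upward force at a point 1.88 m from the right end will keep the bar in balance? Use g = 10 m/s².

Take moments about the left end.
Lamp: 7.39 × 10 = 73.9 N down at 4.33 m → arm 2.04 m, τ = 73.9 × 2.04 = 150.8 N·m clockwise.
Potted plant: 5.77 × 10 = 57.7 N down at 2.21 m → arm 4.16 m, τ = 57.7 × 4.16 = 240 N·m clockwise.
Paint can: 4.64 × 10 = 46.4 N down at 0.07 m → arm 6.3 m, τ = 46.4 × 6.3 = 292.3 N·m clockwise.
Net moment of the loads = 683.1 N·m clockwise.
The upward force F acts at a point 1.88 m from the right end, arm 4.49 m, giving F × 4.49 counterclockwise.
Στ = 0 ⇒ F × 4.49 = 683.1 ⇒ F = 683.1 / 4.49 = 152 N.

F ≈ 152 N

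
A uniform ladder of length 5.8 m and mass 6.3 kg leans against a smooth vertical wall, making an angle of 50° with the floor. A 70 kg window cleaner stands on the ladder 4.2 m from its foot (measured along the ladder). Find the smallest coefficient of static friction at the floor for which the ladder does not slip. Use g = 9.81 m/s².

μ_min ≈ 0.592

Sum moments about the foot of the ladder (the floor normal and friction both act there and drop out).
Ladder weight 6.3×9.81 = 61.8 N acts at 2.9 m along the ladder; its horizontal arm is 2.9·cos50° = 1.864 m → τ = 115.2 N·m clockwise.
Window cleaner: 70×9.81 = 686.7 N at 4.2 m → arm 2.7 m → τ = 1854 N·m clockwise.
Wall normal N acts horizontally at the top; its moment arm is the height L sinθ = 5.8·sin50° = 4.443 m, counterclockwise.
Στ = 0 ⇒ N × 4.443 = 1969 ⇒ N = 443.2 N.
ΣFx = 0 ⇒ f = N_wall = 443.2 N. ΣFy = 0 ⇒ N_floor = 748.5 N.
μ_min = f / N_floor = 443.2 / 748.5 = 0.592.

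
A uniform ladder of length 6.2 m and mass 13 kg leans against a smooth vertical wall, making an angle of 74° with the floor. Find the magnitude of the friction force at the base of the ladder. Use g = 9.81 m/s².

f ≈ 18.3 N

Choose the foot of the ladder as the axis so the floor normal and friction both act there and drop out.
Ladder weight 13×9.81 = 127.5 N acts at 3.1 m along the ladder; its horizontal arm is 3.1·cos74° = 0.8545 m → τ = 108.9 N·m clockwise.
Wall normal N acts horizontally at the top; its moment arm is the height L sinθ = 6.2·sin74° = 5.96 m, counterclockwise.
Στ = 0 ⇒ N × 5.96 = 108.9 ⇒ N = 18.3 N.
ΣFx = 0: friction at the foot balances the wall's push, so f = N_wall = 18.3 N.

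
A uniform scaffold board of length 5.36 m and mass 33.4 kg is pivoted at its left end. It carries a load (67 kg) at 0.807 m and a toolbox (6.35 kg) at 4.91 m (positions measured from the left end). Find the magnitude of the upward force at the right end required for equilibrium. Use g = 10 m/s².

F ≈ 326 N

Taking torques about the left end:
Beam weight: 33.4 × 10 = 334 N down at 2.68 m → arm 2.68 m, τ = 334 × 2.68 = 895.1 N·m clockwise.
Load: 67 × 10 = 670 N down at 0.807 m → arm 0.807 m, τ = 670 × 0.807 = 540.7 N·m clockwise.
Toolbox: 6.35 × 10 = 63.5 N down at 4.91 m → arm 4.91 m, τ = 63.5 × 4.91 = 311.8 N·m clockwise.
Net moment of the loads = 1748 N·m clockwise.
The upward force F acts at the right end, arm 5.36 m, giving F × 5.36 counterclockwise.
Balancing moments: F × 5.36 = 1748, giving F = 1748 / 5.36 = 326 N.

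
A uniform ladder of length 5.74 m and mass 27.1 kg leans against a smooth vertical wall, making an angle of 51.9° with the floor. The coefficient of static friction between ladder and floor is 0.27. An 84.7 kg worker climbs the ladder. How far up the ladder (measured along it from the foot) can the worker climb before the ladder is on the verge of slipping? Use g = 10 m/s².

About the foot of the ladder:
Ladder weight 27.1×10 = 271 N acts at 2.87 m along the ladder; its horizontal arm is 2.87·cos51.9° = 1.771 m → τ = 479.9 N·m clockwise.
Worker weight 84.7×10 = 847 N at distance d → arm d·cos51.9° → τ = 847·d·0.617 clockwise.
Wall normal N at the top has arm L sinθ = 4.517 m counterclockwise, so Στ = 0 gives N·4.517 = 479.9 + 522.6·d.
ΣFy = 0 ⇒ N_floor = 1118 N, so the maximum friction is μ_s·N_floor = 0.27×1118 = 301.9 N. ΣFx = 0 ⇒ N_wall = f, so at the slipping point N = 301.9 N.
Substituting: 301.9×4.517 = 479.9 + 522.6·d ⇒ d = (1364 − 479.9) / 522.6 = 1.69 m.

d ≈ 1.69 m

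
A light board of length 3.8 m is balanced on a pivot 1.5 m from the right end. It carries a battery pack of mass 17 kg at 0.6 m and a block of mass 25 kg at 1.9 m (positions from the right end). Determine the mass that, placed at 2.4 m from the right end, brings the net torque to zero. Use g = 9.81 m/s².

Sum moments about the pivot (at 1.5 m from the right end) (the support reaction has zero arm there).
Battery pack: 17 × 9.81 = 166.8 N down at 0.6 m → arm 0.9 m, τ = 166.8 × 0.9 = 150.1 N·m clockwise.
Block: 25 × 9.81 = 245.2 N down at 1.9 m → arm 0.4 m, τ = 245.2 × 0.4 = 98.08 N·m counterclockwise.
Net moment of known loads = 52.02 N·m clockwise.
An unknown mass m at 2.4 m has arm 0.9 m; its moment is m·g·0.9 counterclockwise.
For rotational equilibrium, m × 9.81 × 0.9 = 52.02, so m = 52.02 / (9.81 × 0.9) = 5.89 kg.

m ≈ 5.89 kg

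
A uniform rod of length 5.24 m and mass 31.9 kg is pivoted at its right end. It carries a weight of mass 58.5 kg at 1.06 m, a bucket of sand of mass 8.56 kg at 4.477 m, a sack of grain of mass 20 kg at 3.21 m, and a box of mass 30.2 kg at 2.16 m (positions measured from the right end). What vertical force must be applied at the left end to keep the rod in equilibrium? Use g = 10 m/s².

About the right end:
Beam weight: 31.9 × 10 = 319 N down at 2.62 m → arm 2.62 m, τ = 319 × 2.62 = 835.8 N·m counterclockwise.
Weight: 58.5 × 10 = 585 N down at 1.06 m → arm 1.06 m, τ = 585 × 1.06 = 620.1 N·m counterclockwise.
Bucket of sand: 8.56 × 10 = 85.6 N down at 4.477 m → arm 4.477 m, τ = 85.6 × 4.477 = 383.2 N·m counterclockwise.
Sack of grain: 20 × 10 = 200 N down at 3.21 m → arm 3.21 m, τ = 200 × 3.21 = 642 N·m counterclockwise.
Box: 30.2 × 10 = 302 N down at 2.16 m → arm 2.16 m, τ = 302 × 2.16 = 652.3 N·m counterclockwise.
Net moment of the loads = 3133 N·m counterclockwise.
The upward force F acts at the left end, arm 5.24 m, giving F × 5.24 clockwise.
Στ = 0 ⇒ F × 5.24 = 3133 ⇒ F = 3133 / 5.24 = 598 N.

F ≈ 598 N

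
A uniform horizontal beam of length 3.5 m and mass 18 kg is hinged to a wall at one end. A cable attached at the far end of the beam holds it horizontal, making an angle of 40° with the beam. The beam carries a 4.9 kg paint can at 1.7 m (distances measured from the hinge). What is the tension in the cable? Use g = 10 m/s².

Choose the hinge as the axis so the unknown hinge reaction has zero arm there.
Beam weight: 18 × 10 = 180 N down at 1.75 m → arm 1.75 m, τ = 180 × 1.75 = 315 N·m clockwise.
Paint can: 4.9 × 10 = 49 N down at 1.7 m → arm 1.7 m, τ = 49 × 1.7 = 83.3 N·m clockwise.
Total clockwise load moment = 398.3 N·m.
The cable tension T acts at 3.5 m; only its component perpendicular to the beam, T sinθ, produces torque. sin 40° = 0.6428.
Balancing moments: T × 3.5 × 0.6428 = 398.3, giving T = 398.3 / 2.25 = 177 N.

T ≈ 177 N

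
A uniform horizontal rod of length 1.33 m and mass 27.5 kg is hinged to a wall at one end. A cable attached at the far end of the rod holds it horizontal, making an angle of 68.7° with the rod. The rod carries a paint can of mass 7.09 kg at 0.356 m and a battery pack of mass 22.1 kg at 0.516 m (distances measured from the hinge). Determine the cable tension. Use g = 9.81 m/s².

Choose the hinge as the axis so the unknown hinge reaction has zero arm there.
Beam weight: 27.5 × 9.81 = 269.8 N down at 0.665 m → arm 0.665 m, τ = 269.8 × 0.665 = 179.4 N·m clockwise.
Paint can: 7.09 × 9.81 = 69.55 N down at 0.356 m → arm 0.356 m, τ = 69.55 × 0.356 = 24.76 N·m clockwise.
Battery pack: 22.1 × 9.81 = 216.8 N down at 0.516 m → arm 0.516 m, τ = 216.8 × 0.516 = 111.9 N·m clockwise.
Total clockwise load moment = 316.1 N·m.
The cable tension T acts at 1.33 m; only its component perpendicular to the rod, T sinθ, produces torque. sin 68.7° = 0.9317.
Balancing moments: T × 1.33 × 0.9317 = 316.1, giving T = 316.1 / 1.239 = 255 N.

T ≈ 255 N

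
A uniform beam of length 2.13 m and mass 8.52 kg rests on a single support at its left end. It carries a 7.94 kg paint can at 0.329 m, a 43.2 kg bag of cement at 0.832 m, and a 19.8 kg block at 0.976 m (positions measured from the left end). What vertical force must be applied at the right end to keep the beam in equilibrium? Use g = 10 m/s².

Choose the left end as the axis so the unknown pivot reaction has zero arm there.
Beam weight: 8.52 × 10 = 85.2 N down at 1.065 m → arm 1.065 m, τ = 85.2 × 1.065 = 90.74 N·m clockwise.
Paint can: 7.94 × 10 = 79.4 N down at 0.329 m → arm 0.329 m, τ = 79.4 × 0.329 = 26.12 N·m clockwise.
Bag of cement: 43.2 × 10 = 432 N down at 0.832 m → arm 0.832 m, τ = 432 × 0.832 = 359.4 N·m clockwise.
Block: 19.8 × 10 = 198 N down at 0.976 m → arm 0.976 m, τ = 198 × 0.976 = 193.2 N·m clockwise.
Net moment of the loads = 669.5 N·m clockwise.
The upward force F acts at the right end, arm 2.13 m, giving F × 2.13 counterclockwise.
Στ = 0 ⇒ F × 2.13 = 669.5 ⇒ F = 669.5 / 2.13 = 314 N.

F ≈ 314 N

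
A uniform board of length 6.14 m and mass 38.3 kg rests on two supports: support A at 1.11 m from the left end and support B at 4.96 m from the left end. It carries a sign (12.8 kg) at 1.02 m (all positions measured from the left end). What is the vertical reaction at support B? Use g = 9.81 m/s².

R_B ≈ 188 N

About support A:
Beam weight: 38.3 × 9.81 = 375.7 N down at 3.07 m → arm 1.96 m, τ = 375.7 × 1.96 = 736.4 N·m clockwise.
Sign: 12.8 × 9.81 = 125.6 N down at 1.02 m → arm 0.09 m, τ = 125.6 × 0.09 = 11.3 N·m counterclockwise.
Net load moment about support A = 725.1 N·m clockwise.
Reaction R at support B is upward at 4.96 m, arm 3.85 m → moment R × 3.85 counterclockwise.
Στ = 0 ⇒ R × 3.85 = 725.1 ⇒ R = 188 N.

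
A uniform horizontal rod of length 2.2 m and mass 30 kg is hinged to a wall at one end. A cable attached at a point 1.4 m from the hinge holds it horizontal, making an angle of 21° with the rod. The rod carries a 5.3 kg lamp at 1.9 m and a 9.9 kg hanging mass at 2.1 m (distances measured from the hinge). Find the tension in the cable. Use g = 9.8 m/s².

T ≈ 1250 N

Take moments about the hinge.
Beam weight: 30 × 9.8 = 294 N down at 1.1 m → arm 1.1 m, τ = 294 × 1.1 = 323.4 N·m clockwise.
Lamp: 5.3 × 9.8 = 51.94 N down at 1.9 m → arm 1.9 m, τ = 51.94 × 1.9 = 98.69 N·m clockwise.
Hanging mass: 9.9 × 9.8 = 97.02 N down at 2.1 m → arm 2.1 m, τ = 97.02 × 2.1 = 203.7 N·m clockwise.
Total clockwise load moment = 625.8 N·m.
The cable tension T acts at 1.4 m; only its component perpendicular to the rod, T sinθ, produces torque. sin 21° = 0.3584.
Στ = 0 ⇒ T × 1.4 × 0.3584 = 625.8 ⇒ T = 625.8 / 0.5018 = 1250 N.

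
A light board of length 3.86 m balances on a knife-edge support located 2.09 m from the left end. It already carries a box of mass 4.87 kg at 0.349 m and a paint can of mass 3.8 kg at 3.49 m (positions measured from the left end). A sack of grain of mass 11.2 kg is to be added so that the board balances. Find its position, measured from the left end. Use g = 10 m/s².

Sum moments about the knife-edge support (at 2.09 m from the left end) (the support reaction has zero arm there).
Box: 4.87 × 10 = 48.7 N down at 0.349 m → arm 1.741 m, τ = 48.7 × 1.741 = 84.79 N·m counterclockwise.
Paint can: 3.8 × 10 = 38 N down at 3.49 m → arm 1.4 m, τ = 38 × 1.4 = 53.2 N·m clockwise.
Net moment of existing loads = 31.59 N·m counterclockwise.
The sack of grain weighs 11.2 × 10 = 112 N and must supply an equal clockwise moment, so its lever arm about the knife-edge support is 31.59 / 112 = 0.282 m.
That puts it at 2.09 + 0.282 = 2.37 m from the left end.

x ≈ 2.37 m from the left end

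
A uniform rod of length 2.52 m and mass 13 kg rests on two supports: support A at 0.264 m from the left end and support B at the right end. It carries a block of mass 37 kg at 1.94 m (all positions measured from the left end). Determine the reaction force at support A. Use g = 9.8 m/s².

Take moments about support B.
Beam weight: 13 × 9.8 = 127.4 N down at 1.26 m → arm 1.26 m, τ = 127.4 × 1.26 = 160.5 N·m counterclockwise.
Block: 37 × 9.8 = 362.6 N down at 1.94 m → arm 0.58 m, τ = 362.6 × 0.58 = 210.3 N·m counterclockwise.
Net load moment about support B = 370.8 N·m counterclockwise.
Reaction R at support A is upward at 0.264 m, arm 2.256 m → moment R × 2.256 clockwise.
Στ = 0 ⇒ R × 2.256 = 370.8 ⇒ R = 164 N.

R_A ≈ 164 N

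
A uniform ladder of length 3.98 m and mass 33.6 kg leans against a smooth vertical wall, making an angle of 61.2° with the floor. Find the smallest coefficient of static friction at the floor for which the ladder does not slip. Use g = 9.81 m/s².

μ_min ≈ 0.275

Sum moments about the foot of the ladder (the floor normal and friction both act there and drop out).
Ladder weight 33.6×9.81 = 329.6 N acts at 1.99 m along the ladder; its horizontal arm is 1.99·cos61.2° = 0.9587 m → τ = 316 N·m clockwise.
Wall normal N acts horizontally at the top; its moment arm is the height L sinθ = 3.98·sin61.2° = 3.488 m, counterclockwise.
Balancing moments: N × 3.488 = 316, giving N = 90.6 N.
ΣFx = 0 ⇒ f = N_wall = 90.6 N. ΣFy = 0 ⇒ N_floor = 329.6 N.
μ_min = f / N_floor = 90.6 / 329.6 = 0.275.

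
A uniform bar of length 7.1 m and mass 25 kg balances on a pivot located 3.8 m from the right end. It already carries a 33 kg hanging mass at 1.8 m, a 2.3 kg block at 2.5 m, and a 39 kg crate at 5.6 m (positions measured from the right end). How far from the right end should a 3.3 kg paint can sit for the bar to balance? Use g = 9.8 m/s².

x ≈ 5.33 m from the right end

About the pivot (at 3.8 m from the right end):
Beam weight: 25 × 9.8 = 245 N down at 3.55 m → arm 0.25 m, τ = 245 × 0.25 = 61.25 N·m clockwise.
Hanging mass: 33 × 9.8 = 323.4 N down at 1.8 m → arm 2 m, τ = 323.4 × 2 = 646.8 N·m clockwise.
Block: 2.3 × 9.8 = 22.54 N down at 2.5 m → arm 1.3 m, τ = 22.54 × 1.3 = 29.3 N·m clockwise.
Crate: 39 × 9.8 = 382.2 N down at 5.6 m → arm 1.8 m, τ = 382.2 × 1.8 = 688 N·m counterclockwise.
Net moment of existing loads = 49.35 N·m clockwise.
The paint can weighs 3.3 × 9.8 = 32.34 N and must supply an equal counterclockwise moment, so its lever arm about the pivot is 49.35 / 32.34 = 1.53 m.
That puts it at 3.8 + 1.53 = 5.33 m from the right end.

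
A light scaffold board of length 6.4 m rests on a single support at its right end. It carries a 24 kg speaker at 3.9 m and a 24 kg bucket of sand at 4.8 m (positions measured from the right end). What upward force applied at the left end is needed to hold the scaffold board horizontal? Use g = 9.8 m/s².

F ≈ 320 N

Taking torques about the right end:
Speaker: 24 × 9.8 = 235.2 N down at 3.9 m → arm 3.9 m, τ = 235.2 × 3.9 = 917.3 N·m counterclockwise.
Bucket of sand: 24 × 9.8 = 235.2 N down at 4.8 m → arm 4.8 m, τ = 235.2 × 4.8 = 1129 N·m counterclockwise.
Net moment of the loads = 2046 N·m counterclockwise.
The upward force F acts at the left end, arm 6.4 m, giving F × 6.4 clockwise.
For rotational equilibrium, F × 6.4 = 2046, so F = 2046 / 6.4 = 320 N.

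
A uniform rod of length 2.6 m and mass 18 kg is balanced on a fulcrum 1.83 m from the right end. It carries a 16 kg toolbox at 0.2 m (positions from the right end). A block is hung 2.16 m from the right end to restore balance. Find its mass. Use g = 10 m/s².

m ≈ 108 kg

Take moments about the fulcrum (at 1.83 m from the right end).
Beam weight: 18 × 10 = 180 N down at 1.3 m → arm 0.53 m, τ = 180 × 0.53 = 95.4 N·m clockwise.
Toolbox: 16 × 10 = 160 N down at 0.2 m → arm 1.63 m, τ = 160 × 1.63 = 260.8 N·m clockwise.
Net moment of known loads = 356.2 N·m clockwise.
An unknown mass m at 2.16 m has arm 0.33 m; its moment is m·g·0.33 counterclockwise.
Balancing moments: m × 10 × 0.33 = 356.2, giving m = 356.2 / (10 × 0.33) = 108 kg.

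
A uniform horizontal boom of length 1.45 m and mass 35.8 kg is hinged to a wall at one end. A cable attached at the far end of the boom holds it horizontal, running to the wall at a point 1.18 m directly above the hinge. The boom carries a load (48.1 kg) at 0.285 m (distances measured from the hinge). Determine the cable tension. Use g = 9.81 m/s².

Take moments about the hinge.
Beam weight: 35.8 × 9.81 = 351.2 N down at 0.725 m → arm 0.725 m, τ = 351.2 × 0.725 = 254.6 N·m clockwise.
Load: 48.1 × 9.81 = 471.9 N down at 0.285 m → arm 0.285 m, τ = 471.9 × 0.285 = 134.5 N·m clockwise.
Total clockwise load moment = 389.1 N·m.
The cable tension T acts at 1.45 m; only its component perpendicular to the boom, T sinθ, produces torque. sinθ = h/√(h²+d²) = 1.18/√(1.18²+1.45²) = 0.6312.
Setting net torque to zero: T × 1.45 × 0.6312 = 389.1 → T = 389.1 / 0.9152 = 425 N.

T ≈ 425 N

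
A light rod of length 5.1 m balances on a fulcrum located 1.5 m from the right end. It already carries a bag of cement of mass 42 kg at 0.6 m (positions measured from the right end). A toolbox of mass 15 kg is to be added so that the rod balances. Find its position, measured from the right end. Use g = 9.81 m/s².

x ≈ 4.02 m from the right end

Choose the fulcrum (at 1.5 m from the right end) as the axis so the support reaction has zero arm there.
Bag of cement: 42 × 9.81 = 412 N down at 0.6 m → arm 0.9 m, τ = 412 × 0.9 = 370.8 N·m clockwise.
Net moment of existing loads = 370.8 N·m clockwise.
The toolbox weighs 15 × 9.81 = 147.2 N and must supply an equal counterclockwise moment, so its lever arm about the fulcrum is 370.8 / 147.2 = 2.52 m.
That puts it at 1.5 + 2.52 = 4.02 m from the right end.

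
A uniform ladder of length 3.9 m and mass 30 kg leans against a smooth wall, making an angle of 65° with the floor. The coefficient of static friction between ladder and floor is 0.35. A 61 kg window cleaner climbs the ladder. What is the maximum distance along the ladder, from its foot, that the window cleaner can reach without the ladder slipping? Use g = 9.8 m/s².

d ≈ 3.41 m

Take moments about the foot of the ladder.
Ladder weight 30×9.8 = 294 N acts at 1.95 m along the ladder; its horizontal arm is 1.95·cos65° = 0.8241 m → τ = 242.3 N·m clockwise.
Window cleaner weight 61×9.8 = 597.8 N at distance d → arm d·cos65° → τ = 597.8·d·0.4226 clockwise.
Wall normal N at the top has arm L sinθ = 3.535 m counterclockwise, so Στ = 0 gives N·3.535 = 242.3 + 252.6·d.
ΣFy = 0 ⇒ N_floor = 891.8 N, so the maximum friction is μ_s·N_floor = 0.35×891.8 = 312.1 N. ΣFx = 0 ⇒ N_wall = f, so at the slipping point N = 312.1 N.
Substituting: 312.1×3.535 = 242.3 + 252.6·d ⇒ d = (1103 − 242.3) / 252.6 = 3.41 m.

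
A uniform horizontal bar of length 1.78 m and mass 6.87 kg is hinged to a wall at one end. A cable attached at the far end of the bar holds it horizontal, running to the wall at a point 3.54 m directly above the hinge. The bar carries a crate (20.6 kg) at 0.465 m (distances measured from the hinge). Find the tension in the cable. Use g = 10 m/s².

T ≈ 98.7 N

Sum moments about the hinge (the unknown hinge reaction has zero arm there).
Beam weight: 6.87 × 10 = 68.7 N down at 0.89 m → arm 0.89 m, τ = 68.7 × 0.89 = 61.14 N·m clockwise.
Crate: 20.6 × 10 = 206 N down at 0.465 m → arm 0.465 m, τ = 206 × 0.465 = 95.79 N·m clockwise.
Total clockwise load moment = 156.9 N·m.
The cable tension T acts at 1.78 m; only its component perpendicular to the bar, T sinθ, produces torque. sinθ = h/√(h²+d²) = 3.54/√(3.54²+1.78²) = 0.8934.
Balancing moments: T × 1.78 × 0.8934 = 156.9, giving T = 156.9 / 1.59 = 98.7 N.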